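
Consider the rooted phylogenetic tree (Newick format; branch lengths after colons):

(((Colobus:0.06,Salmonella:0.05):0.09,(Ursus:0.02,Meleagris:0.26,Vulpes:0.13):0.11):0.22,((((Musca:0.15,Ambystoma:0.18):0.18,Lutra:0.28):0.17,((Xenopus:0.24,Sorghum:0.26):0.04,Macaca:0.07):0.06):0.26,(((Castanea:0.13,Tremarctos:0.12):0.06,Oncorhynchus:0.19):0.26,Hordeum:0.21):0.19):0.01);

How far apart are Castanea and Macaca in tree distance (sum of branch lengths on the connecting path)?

1.03

The path runs Castanea → … → MRCA → … → Macaca; the MRCA is the node subtending ((((Musca,Ambystoma),Lutra),((Xenopus,Sorghum),Macaca)),(((Castanea,Tremarctos),Oncorhynchus),Hordeum)).
Branch lengths along that path: 0.13 + 0.06 + 0.26 + 0.19 + 0.26 + 0.06 + 0.07 = 1.03.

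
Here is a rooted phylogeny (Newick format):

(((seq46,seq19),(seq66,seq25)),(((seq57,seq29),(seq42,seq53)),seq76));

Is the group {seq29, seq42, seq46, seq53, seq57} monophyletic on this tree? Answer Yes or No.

No

The MRCA of the listed taxa is the root, so the smallest clade containing them is the whole tree.
That clade also contains seq19, seq25, seq66, seq76, which are not in the proposed group, so the group is not monophyletic.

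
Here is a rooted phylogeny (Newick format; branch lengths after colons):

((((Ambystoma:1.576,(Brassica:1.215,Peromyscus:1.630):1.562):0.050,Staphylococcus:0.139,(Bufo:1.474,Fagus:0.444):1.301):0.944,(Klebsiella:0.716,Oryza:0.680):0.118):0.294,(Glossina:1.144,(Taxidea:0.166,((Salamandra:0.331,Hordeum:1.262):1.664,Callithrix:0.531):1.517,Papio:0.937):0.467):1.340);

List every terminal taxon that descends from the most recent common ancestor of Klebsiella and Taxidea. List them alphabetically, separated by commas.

Tracing Klebsiella: it sits inside (Klebsiella,Oryza).
Tracing Taxidea: it sits inside (Taxidea,((Salamandra,Hordeum),Callithrix),Papio).
The smallest clade enclosing both is the whole tree (their MRCA is the root), so the answer is all 14 tips in alphabetical order.

Ambystoma, Brassica, Bufo, Callithrix, Fagus, Glossina, Hordeum, Klebsiella, Oryza, Papio, Peromyscus, Salamandra, Staphylococcus, Taxidea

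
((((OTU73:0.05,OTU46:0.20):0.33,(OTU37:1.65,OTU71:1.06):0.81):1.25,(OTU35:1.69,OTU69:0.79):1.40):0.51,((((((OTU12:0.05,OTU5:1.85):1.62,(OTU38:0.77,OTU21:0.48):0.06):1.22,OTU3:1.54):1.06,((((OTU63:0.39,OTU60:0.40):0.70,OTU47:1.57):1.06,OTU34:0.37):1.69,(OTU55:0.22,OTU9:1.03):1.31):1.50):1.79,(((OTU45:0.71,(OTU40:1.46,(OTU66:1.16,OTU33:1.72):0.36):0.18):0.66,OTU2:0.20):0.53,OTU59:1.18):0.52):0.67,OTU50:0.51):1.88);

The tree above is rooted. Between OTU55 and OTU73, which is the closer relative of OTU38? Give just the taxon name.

OTU55

The MRCA of OTU38 and OTU55 subtends ((((OTU12,OTU5),(OTU38,OTU21)),OTU3),((((OTU63,OTU60),OTU47),OTU34),(OTU55,OTU9))) (11 taxa).
The MRCA of OTU38 and OTU73 is the root, subtending the entire tree (24 taxa).
The first is nested inside the second, so OTU38 shares a more recent common ancestor with OTU55.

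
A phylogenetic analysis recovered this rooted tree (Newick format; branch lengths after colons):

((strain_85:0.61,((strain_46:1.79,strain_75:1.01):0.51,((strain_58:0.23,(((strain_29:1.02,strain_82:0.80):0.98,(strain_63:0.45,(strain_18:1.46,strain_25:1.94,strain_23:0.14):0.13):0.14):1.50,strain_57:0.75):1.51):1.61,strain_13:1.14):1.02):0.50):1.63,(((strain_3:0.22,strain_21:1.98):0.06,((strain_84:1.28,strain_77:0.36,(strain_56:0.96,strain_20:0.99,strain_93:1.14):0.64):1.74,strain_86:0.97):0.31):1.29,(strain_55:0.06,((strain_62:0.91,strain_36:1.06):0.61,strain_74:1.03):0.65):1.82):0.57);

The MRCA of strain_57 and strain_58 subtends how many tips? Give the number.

The MRCA of strain_57 and strain_58 is the node subtending (strain_58,(((strain_29,strain_82),(strain_63,(strain_18,strain_25,strain_23))),strain_57)).
That clade contains 8 terminal taxa: strain_18, strain_23, strain_25, strain_29, strain_57, strain_58, strain_63, strain_82.

8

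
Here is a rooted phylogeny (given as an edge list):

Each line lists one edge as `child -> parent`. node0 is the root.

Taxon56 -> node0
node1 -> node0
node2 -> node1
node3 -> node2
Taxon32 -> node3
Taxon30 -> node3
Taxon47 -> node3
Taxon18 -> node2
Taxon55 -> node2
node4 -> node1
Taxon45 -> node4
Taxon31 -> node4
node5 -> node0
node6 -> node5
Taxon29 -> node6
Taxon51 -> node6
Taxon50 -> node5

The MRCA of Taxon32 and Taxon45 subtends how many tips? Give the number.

7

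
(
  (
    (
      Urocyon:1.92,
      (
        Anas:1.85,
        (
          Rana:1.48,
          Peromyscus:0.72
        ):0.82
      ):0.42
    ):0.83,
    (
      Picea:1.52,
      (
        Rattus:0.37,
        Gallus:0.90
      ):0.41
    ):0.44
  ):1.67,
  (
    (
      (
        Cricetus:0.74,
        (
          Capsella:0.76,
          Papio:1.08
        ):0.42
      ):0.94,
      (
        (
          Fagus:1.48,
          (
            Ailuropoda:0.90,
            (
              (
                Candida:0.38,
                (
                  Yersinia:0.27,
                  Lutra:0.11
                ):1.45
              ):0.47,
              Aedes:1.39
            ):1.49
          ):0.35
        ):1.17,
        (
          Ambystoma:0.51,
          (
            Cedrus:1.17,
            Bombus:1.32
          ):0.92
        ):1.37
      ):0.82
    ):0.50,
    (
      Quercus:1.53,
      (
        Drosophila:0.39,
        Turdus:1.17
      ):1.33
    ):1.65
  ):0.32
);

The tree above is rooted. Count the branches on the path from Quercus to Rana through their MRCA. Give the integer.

8

The MRCA of Quercus and Rana is the root of the tree.
From Quercus up to that node: 3 branches. From Rana up to the same node: 5 branches. Total: 3 + 5 = 8.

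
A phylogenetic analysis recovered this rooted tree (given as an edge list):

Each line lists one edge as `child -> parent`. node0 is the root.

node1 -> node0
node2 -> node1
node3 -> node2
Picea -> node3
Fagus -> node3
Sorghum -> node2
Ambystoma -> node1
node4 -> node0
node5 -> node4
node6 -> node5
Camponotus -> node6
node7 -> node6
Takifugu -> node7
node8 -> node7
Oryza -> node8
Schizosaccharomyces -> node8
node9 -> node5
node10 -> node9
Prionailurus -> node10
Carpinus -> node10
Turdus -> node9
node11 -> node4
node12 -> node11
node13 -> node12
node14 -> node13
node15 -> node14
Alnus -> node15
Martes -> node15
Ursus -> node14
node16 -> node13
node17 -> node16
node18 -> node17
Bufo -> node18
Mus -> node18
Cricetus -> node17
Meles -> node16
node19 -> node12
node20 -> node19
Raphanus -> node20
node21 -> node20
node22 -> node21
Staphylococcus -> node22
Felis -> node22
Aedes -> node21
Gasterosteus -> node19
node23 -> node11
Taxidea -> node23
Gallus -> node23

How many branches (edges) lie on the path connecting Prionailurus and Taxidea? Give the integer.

The MRCA of Prionailurus and Taxidea is the node subtending (((Camponotus,(Takifugu,(Oryza,Schizosaccharomyces))),((Prionailurus,Carpinus),Turdus)),(((((Alnus,Martes),Ursus),(((Bufo,Mus),Cricetus),Meles)),((Raphanus,((Staphylococcus,Felis),Aedes)),Gasterosteus)),(Taxidea,Gallus))).
From Prionailurus up to that node: 4 branches. From Taxidea up to the same node: 3 branches. Total: 4 + 3 = 7.

7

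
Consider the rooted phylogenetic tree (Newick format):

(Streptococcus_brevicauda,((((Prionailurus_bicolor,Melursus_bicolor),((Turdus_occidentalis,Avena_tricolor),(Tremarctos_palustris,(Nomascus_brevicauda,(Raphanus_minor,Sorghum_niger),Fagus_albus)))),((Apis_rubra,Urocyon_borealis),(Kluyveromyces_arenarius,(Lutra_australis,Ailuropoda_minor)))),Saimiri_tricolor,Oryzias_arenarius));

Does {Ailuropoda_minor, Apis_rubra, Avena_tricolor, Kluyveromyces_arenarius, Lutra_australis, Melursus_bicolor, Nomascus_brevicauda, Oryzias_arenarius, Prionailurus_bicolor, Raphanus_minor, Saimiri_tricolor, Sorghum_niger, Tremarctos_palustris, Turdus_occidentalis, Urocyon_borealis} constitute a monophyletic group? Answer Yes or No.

No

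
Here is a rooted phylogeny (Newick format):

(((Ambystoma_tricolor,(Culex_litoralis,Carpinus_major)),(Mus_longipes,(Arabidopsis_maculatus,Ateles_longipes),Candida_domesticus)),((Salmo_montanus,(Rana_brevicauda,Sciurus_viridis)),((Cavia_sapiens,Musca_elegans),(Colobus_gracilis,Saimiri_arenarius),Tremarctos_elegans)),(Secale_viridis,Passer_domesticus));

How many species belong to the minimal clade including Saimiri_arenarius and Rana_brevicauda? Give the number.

The MRCA of Saimiri_arenarius and Rana_brevicauda is the node subtending ((Salmo_montanus,(Rana_brevicauda,Sciurus_viridis)),((Cavia_sapiens,Musca_elegans),(Colobus_gracilis,Saimiri_arenarius),Tremarctos_elegans)).
That clade contains 8 terminal taxa: Cavia_sapiens, Colobus_gracilis, Musca_elegans, Rana_brevicauda, Saimiri_arenarius, Salmo_montanus, Sciurus_viridis, Tremarctos_elegans.

8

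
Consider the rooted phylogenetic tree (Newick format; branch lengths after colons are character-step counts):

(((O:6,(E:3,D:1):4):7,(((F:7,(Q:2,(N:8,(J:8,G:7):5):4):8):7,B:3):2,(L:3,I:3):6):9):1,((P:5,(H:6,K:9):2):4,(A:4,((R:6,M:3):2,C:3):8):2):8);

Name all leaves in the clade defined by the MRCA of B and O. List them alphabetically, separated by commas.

Tracing B: it sits inside ((F,(Q,(N,(J,G)))),B).
Tracing O: it sits inside (O,(E,D)).
The smallest clade enclosing both is ((O,(E,D)),(((F,(Q,(N,(J,G)))),B),(L,I))); the answer is its 11 terminal taxa in alphabetical order.

B, D, E, F, G, I, J, L, N, O, Q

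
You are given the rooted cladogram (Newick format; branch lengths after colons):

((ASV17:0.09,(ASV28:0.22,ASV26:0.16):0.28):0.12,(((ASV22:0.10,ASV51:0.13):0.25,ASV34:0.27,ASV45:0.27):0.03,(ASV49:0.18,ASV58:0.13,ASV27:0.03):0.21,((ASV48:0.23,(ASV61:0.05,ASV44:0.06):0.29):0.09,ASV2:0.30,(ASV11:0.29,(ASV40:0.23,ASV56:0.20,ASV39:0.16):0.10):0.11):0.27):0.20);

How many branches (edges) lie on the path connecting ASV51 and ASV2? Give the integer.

The MRCA of ASV51 and ASV2 is the node subtending (((ASV22,ASV51),ASV34,ASV45),(ASV49,ASV58,ASV27),((ASV48,(ASV61,ASV44)),ASV2,(ASV11,(ASV40,ASV56,ASV39)))).
From ASV51 up to that node: 3 branches. From ASV2 up to the same node: 2 branches. Total: 3 + 2 = 5.

5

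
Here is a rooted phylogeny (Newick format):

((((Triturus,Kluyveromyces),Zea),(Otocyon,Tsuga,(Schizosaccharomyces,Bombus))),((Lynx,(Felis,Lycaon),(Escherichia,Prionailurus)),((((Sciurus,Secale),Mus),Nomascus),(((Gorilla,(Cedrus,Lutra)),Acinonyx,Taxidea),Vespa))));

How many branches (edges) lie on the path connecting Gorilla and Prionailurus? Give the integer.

The MRCA of Gorilla and Prionailurus is the node subtending ((Lynx,(Felis,Lycaon),(Escherichia,Prionailurus)),((((Sciurus,Secale),Mus),Nomascus),(((Gorilla,(Cedrus,Lutra)),Acinonyx,Taxidea),Vespa))).
From Gorilla up to that node: 5 branches. From Prionailurus up to the same node: 3 branches. Total: 5 + 3 = 8.

8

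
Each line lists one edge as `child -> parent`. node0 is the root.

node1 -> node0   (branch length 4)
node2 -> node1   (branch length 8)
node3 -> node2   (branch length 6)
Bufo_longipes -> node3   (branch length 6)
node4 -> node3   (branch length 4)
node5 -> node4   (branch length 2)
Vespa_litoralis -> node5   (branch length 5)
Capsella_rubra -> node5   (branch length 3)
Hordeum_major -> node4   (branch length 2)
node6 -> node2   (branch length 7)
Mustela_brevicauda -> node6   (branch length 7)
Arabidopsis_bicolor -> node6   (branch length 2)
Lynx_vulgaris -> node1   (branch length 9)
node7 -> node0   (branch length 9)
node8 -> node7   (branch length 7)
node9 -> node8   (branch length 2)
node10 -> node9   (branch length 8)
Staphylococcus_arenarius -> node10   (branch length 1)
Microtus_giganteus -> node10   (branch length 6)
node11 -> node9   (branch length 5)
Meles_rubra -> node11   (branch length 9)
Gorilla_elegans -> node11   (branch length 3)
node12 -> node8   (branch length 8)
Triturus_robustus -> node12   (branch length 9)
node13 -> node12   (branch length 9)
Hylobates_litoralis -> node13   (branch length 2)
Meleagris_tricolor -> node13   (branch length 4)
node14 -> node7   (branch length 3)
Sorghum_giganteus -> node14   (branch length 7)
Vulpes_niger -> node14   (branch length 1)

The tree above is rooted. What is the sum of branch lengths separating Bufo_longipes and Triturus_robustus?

57

The path runs Bufo_longipes → … → MRCA → … → Triturus_robustus; the MRCA is the root of the tree.
Branch lengths along that path: 6 + 6 + 8 + 4 + 9 + 7 + 8 + 9 = 57.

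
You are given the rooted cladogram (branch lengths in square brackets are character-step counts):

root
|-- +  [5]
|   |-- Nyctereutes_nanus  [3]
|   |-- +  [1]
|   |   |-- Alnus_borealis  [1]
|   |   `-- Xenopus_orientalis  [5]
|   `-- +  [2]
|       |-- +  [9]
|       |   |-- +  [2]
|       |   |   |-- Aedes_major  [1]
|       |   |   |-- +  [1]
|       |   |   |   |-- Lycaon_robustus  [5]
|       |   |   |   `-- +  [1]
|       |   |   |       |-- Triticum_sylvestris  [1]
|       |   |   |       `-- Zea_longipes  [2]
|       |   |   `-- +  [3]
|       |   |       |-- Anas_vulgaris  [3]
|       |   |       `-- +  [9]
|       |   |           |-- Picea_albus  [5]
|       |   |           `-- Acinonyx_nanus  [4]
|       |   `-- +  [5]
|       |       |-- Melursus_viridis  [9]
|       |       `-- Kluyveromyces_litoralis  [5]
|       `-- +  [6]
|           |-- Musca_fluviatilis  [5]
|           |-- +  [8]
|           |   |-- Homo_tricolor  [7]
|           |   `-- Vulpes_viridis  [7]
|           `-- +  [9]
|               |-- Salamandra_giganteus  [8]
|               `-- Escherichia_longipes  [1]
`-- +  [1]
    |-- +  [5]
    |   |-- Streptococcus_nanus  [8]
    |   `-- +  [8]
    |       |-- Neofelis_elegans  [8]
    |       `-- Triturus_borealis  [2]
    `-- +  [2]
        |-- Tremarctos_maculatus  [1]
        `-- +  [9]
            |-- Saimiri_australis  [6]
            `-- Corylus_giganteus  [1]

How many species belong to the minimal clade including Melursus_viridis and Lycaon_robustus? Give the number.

9

The MRCA of Melursus_viridis and Lycaon_robustus is the node subtending ((Aedes_major,(Lycaon_robustus,(Triticum_sylvestris,Zea_longipes)),(Anas_vulgaris,(Picea_albus,Acinonyx_nanus))),(Melursus_viridis,Kluyveromyces_litoralis)).
That clade contains 9 terminal taxa: Acinonyx_nanus, Aedes_major, Anas_vulgaris, Kluyveromyces_litoralis, Lycaon_robustus, Melursus_viridis, Picea_albus, Triticum_sylvestris, Zea_longipes.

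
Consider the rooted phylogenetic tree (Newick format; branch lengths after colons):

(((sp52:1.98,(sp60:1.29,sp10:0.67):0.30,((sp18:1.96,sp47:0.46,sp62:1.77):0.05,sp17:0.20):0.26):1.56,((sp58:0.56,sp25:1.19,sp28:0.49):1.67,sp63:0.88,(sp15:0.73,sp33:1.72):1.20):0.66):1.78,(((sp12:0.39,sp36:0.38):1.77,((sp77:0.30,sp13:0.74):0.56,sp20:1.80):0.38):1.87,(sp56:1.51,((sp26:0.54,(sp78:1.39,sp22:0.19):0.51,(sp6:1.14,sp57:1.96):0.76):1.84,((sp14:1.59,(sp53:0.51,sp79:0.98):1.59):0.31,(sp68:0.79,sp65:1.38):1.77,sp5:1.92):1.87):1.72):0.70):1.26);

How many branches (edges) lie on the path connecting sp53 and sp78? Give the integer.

7

The MRCA of sp53 and sp78 is the node subtending ((sp26,(sp78,sp22),(sp6,sp57)),((sp14,(sp53,sp79)),(sp68,sp65),sp5)).
From sp53 up to that node: 4 branches. From sp78 up to the same node: 3 branches. Total: 4 + 3 = 7.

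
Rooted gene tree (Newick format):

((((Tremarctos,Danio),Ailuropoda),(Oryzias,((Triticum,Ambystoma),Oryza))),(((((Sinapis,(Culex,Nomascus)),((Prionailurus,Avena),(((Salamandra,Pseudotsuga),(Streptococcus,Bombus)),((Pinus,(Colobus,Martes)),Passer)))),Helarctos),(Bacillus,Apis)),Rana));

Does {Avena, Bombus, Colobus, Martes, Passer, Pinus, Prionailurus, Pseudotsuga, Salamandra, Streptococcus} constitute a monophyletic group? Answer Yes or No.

The most recent common ancestor of these taxa subtends ((Prionailurus,Avena),(((Salamandra,Pseudotsuga),(Streptococcus,Bombus)),((Pinus,(Colobus,Martes)),Passer))).
That clade has exactly 10 tips — every listed taxon and nothing else — so the group is monophyletic.

Yes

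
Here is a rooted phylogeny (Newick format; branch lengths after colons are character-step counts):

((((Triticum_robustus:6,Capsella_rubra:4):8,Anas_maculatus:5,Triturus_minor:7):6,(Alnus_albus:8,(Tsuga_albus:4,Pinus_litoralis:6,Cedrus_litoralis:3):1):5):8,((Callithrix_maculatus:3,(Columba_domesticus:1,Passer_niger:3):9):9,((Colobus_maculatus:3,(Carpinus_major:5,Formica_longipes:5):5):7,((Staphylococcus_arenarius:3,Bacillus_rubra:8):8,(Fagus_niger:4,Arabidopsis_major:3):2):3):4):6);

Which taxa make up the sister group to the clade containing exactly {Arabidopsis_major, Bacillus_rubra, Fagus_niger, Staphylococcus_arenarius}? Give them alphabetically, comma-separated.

The clade containing exactly {Arabidopsis_major, Bacillus_rubra, Fagus_niger, Staphylococcus_arenarius} attaches to the tree at the node subtending ((Colobus_maculatus,(Carpinus_major,Formica_longipes)),((Staphylococcus_arenarius,Bacillus_rubra),(Fagus_niger,Arabidopsis_major))).
The other lineage descending from that same node — the sister group — is (Colobus_maculatus,(Carpinus_major,Formica_longipes)); its 3 tips in alphabetical order are the answer.

Carpinus_major, Colobus_maculatus, Formica_longipes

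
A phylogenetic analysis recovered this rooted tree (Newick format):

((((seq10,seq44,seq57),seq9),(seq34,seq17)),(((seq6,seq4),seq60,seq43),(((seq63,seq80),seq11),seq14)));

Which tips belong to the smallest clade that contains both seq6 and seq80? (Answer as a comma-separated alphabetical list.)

seq11, seq14, seq4, seq43, seq6, seq60, seq63, seq80

Tracing seq6: it sits inside (seq6,seq4).
Tracing seq80: it sits inside (seq63,seq80).
The smallest clade enclosing both is (((seq6,seq4),seq60,seq43),(((seq63,seq80),seq11),seq14)); the answer is its 8 terminal taxa in alphabetical order.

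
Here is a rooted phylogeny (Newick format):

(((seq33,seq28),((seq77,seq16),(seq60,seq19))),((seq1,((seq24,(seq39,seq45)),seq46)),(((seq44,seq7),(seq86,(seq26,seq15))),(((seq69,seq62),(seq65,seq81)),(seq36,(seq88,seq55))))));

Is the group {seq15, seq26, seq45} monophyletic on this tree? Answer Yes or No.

No

The MRCA of the listed taxa subtends ((seq1,((seq24,(seq39,seq45)),seq46)),(((seq44,seq7),(seq86,(seq26,seq15))),(((seq69,seq62),(seq65,seq81)),(seq36,(seq88,seq55))))).
That clade also contains seq1, seq24, seq36, seq39, seq44, seq46, seq55, seq62, seq65, seq69, seq7, seq81, seq86, seq88, which are not in the proposed group, so the group is not monophyletic.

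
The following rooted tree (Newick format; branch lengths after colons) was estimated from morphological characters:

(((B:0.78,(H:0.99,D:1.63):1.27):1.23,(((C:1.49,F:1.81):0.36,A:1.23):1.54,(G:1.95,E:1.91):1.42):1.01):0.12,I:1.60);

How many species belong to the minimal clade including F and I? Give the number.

The MRCA of F and I is the root, so the clade is the entire tree.
That clade contains 9 terminal taxa: A, B, C, D, E, F, G, H, I.

9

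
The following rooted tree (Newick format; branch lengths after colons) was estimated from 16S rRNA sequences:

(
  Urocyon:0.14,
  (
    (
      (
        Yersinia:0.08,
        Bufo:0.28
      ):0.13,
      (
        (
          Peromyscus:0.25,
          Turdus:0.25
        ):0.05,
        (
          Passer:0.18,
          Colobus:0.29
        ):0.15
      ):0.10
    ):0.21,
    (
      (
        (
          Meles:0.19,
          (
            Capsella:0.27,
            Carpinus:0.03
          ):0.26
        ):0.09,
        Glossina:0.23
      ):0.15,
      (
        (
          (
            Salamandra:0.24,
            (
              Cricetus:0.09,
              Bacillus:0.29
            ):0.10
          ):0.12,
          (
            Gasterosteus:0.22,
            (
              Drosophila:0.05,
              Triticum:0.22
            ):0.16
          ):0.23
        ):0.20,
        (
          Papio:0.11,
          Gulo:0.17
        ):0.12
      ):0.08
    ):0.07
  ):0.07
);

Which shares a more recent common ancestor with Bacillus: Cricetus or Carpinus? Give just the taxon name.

Cricetus

The MRCA of Bacillus and Cricetus subtends (Cricetus,Bacillus) (2 taxa).
The MRCA of Bacillus and Carpinus subtends (((Meles,(Capsella,Carpinus)),Glossina),(((Salamandra,(Cricetus,Bacillus)),(Gasterosteus,(Drosophila,Triticum))),(Papio,Gulo))) (12 taxa).
The first is nested inside the second, so Bacillus shares a more recent common ancestor with Cricetus.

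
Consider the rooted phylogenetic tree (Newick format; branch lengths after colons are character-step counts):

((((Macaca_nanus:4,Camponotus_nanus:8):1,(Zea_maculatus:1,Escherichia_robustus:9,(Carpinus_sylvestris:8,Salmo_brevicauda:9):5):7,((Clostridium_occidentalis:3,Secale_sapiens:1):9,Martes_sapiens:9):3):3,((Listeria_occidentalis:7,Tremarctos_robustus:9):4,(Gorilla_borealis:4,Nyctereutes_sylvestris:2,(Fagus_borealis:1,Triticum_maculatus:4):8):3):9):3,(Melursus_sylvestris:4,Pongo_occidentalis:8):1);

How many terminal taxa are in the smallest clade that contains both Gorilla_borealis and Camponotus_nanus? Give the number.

15

The MRCA of Gorilla_borealis and Camponotus_nanus is the node subtending (((Macaca_nanus,Camponotus_nanus),(Zea_maculatus,Escherichia_robustus,(Carpinus_sylvestris,Salmo_brevicauda)),((Clostridium_occidentalis,Secale_sapiens),Martes_sapiens)),((Listeria_occidentalis,Tremarctos_robustus),(Gorilla_borealis,Nyctereutes_sylvestris,(Fagus_borealis,Triticum_maculatus)))).
That clade contains 15 terminal taxa: Camponotus_nanus, Carpinus_sylvestris, Clostridium_occidentalis, Escherichia_robustus, Fagus_borealis, Gorilla_borealis, Listeria_occidentalis, Macaca_nanus, Martes_sapiens, Nyctereutes_sylvestris, Salmo_brevicauda, Secale_sapiens, Tremarctos_robustus, Triticum_maculatus, Zea_maculatus.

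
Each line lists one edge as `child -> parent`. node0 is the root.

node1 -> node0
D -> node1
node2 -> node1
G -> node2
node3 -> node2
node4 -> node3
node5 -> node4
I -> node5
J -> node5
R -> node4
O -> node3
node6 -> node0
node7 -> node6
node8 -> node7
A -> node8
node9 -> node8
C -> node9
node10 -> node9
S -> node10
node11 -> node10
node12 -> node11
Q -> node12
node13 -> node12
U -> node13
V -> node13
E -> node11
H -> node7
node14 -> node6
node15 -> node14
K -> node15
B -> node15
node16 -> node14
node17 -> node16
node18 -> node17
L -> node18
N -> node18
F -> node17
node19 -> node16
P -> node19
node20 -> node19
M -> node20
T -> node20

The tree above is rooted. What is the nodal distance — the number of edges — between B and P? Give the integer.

5

The MRCA of B and P is the node subtending ((K,B),(((L,N),F),(P,(M,T)))).
From B up to that node: 2 branches. From P up to the same node: 3 branches. Total: 2 + 3 = 5.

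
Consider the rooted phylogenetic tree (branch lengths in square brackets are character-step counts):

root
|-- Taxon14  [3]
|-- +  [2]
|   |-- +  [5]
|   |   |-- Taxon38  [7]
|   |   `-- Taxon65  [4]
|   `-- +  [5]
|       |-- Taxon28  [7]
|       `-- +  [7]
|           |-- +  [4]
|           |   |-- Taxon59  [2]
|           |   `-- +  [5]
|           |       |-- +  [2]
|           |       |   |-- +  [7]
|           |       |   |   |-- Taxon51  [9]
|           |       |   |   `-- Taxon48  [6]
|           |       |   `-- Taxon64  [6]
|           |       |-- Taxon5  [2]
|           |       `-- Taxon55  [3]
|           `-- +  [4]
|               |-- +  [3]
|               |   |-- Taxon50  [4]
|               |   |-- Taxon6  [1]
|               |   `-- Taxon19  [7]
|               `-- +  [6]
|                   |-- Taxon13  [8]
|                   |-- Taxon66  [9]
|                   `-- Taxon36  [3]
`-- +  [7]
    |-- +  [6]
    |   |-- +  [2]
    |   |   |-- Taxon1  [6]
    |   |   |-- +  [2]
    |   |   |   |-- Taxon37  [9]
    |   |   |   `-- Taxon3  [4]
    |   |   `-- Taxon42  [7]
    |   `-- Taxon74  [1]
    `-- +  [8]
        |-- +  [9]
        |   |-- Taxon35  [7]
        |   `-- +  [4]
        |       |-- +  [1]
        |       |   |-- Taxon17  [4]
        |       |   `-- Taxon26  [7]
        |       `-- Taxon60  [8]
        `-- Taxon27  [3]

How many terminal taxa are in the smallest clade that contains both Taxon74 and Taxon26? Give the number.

10

The MRCA of Taxon74 and Taxon26 is the node subtending (((Taxon1,(Taxon37,Taxon3),Taxon42),Taxon74),((Taxon35,((Taxon17,Taxon26),Taxon60)),Taxon27)).
That clade contains 10 terminal taxa: Taxon1, Taxon17, Taxon26, Taxon27, Taxon3, Taxon35, Taxon37, Taxon42, Taxon60, Taxon74.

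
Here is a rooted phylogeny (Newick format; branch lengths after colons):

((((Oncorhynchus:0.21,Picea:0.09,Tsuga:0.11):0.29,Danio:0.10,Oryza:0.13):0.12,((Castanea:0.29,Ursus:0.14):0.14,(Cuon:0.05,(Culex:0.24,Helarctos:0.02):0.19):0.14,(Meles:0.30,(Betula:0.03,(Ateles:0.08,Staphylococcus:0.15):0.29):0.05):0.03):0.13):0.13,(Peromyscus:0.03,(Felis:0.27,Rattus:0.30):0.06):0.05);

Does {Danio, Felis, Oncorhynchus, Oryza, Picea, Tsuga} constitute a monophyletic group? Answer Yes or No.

The MRCA of the listed taxa is the root, so the smallest clade containing them is the whole tree.
That clade also contains Ateles, Betula, Castanea, Culex, Cuon, Helarctos, Meles, Peromyscus, Rattus, Staphylococcus, Ursus, which are not in the proposed group, so the group is not monophyletic.

No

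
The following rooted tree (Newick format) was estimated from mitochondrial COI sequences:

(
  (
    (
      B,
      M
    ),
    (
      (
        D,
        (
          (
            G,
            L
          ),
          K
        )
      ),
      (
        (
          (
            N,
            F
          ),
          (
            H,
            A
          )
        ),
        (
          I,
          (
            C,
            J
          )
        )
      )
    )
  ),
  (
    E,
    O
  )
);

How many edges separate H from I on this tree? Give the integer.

5

The MRCA of H and I is the node subtending (((N,F),(H,A)),(I,(C,J))).
From H up to that node: 3 branches. From I up to the same node: 2 branches. Total: 3 + 2 = 5.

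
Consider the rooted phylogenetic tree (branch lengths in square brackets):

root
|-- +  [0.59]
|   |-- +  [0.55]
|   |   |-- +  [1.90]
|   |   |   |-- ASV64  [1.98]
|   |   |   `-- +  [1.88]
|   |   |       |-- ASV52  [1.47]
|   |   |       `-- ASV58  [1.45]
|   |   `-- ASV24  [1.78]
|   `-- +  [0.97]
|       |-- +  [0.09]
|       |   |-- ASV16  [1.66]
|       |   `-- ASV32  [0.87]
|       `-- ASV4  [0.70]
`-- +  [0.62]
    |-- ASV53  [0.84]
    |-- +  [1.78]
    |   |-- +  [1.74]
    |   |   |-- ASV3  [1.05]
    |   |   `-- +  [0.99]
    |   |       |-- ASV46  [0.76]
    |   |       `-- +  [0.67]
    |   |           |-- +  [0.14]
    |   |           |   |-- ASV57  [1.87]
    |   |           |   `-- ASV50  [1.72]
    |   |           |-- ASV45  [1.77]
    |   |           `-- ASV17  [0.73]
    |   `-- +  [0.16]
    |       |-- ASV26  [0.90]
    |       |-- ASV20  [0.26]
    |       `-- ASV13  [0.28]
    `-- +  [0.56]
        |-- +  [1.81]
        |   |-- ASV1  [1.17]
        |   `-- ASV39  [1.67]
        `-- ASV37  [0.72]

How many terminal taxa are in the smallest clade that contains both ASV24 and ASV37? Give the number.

20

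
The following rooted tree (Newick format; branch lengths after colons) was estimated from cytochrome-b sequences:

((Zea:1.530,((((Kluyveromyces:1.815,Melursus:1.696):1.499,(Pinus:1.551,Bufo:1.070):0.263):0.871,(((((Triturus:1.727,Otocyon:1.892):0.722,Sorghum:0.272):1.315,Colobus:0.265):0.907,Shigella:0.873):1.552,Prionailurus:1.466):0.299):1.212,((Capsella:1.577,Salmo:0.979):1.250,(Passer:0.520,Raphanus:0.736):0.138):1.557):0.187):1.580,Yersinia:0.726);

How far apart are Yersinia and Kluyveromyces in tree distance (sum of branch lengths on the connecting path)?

7.890

The path runs Yersinia → … → MRCA → … → Kluyveromyces; the MRCA is the root of the tree.
Branch lengths along that path: 0.726 + 1.580 + 0.187 + 1.212 + 0.871 + 1.499 + 1.815 = 7.890.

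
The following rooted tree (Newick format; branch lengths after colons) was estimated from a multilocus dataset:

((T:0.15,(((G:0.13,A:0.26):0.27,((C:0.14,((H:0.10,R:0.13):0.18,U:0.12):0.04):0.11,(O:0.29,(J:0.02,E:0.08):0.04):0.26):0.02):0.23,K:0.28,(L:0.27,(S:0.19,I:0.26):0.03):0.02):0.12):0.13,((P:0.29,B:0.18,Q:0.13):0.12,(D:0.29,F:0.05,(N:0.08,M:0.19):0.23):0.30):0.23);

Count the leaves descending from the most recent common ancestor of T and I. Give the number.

The MRCA of T and I is the node subtending (T,(((G,A),((C,((H,R),U)),(O,(J,E)))),K,(L,(S,I)))).
That clade contains 14 terminal taxa: A, C, E, G, H, I, J, K, L, O, R, S, T, U.

14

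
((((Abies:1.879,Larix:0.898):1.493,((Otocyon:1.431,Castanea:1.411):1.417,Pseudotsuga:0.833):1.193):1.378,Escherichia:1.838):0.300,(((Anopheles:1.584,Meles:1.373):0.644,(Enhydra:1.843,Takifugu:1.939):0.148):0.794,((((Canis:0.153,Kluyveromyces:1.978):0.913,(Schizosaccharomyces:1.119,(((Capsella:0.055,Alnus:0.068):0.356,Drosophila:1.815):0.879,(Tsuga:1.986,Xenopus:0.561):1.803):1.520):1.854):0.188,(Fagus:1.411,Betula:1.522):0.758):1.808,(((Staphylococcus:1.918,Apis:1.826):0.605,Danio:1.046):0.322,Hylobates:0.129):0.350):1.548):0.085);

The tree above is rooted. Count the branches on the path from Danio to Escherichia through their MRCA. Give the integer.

7

The MRCA of Danio and Escherichia is the root of the tree.
From Danio up to that node: 5 branches. From Escherichia up to the same node: 2 branches. Total: 5 + 2 = 7.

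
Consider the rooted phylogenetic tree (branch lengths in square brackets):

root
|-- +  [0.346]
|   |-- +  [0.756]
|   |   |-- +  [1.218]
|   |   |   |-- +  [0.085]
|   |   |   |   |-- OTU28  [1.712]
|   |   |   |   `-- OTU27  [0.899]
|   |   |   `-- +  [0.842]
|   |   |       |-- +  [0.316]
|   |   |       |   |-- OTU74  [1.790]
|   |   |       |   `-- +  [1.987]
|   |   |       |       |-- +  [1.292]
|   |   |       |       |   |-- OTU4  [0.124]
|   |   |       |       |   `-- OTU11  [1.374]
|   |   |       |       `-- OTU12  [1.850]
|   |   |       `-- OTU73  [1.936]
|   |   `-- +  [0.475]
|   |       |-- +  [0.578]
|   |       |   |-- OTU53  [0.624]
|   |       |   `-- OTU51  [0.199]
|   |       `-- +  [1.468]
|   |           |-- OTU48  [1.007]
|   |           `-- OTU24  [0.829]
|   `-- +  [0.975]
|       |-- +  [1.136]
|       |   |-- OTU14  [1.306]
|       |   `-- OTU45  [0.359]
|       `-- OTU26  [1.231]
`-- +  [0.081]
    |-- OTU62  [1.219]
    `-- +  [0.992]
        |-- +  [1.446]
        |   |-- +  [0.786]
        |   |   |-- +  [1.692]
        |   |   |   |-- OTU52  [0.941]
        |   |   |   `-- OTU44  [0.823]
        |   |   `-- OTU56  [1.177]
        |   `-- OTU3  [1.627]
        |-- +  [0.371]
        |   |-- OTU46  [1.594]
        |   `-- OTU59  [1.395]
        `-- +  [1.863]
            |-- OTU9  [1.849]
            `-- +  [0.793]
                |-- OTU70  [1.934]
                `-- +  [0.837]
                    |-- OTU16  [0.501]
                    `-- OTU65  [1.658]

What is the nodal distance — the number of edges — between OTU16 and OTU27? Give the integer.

The MRCA of OTU16 and OTU27 is the root of the tree.
From OTU16 up to that node: 6 branches. From OTU27 up to the same node: 5 branches. Total: 6 + 5 = 11.

11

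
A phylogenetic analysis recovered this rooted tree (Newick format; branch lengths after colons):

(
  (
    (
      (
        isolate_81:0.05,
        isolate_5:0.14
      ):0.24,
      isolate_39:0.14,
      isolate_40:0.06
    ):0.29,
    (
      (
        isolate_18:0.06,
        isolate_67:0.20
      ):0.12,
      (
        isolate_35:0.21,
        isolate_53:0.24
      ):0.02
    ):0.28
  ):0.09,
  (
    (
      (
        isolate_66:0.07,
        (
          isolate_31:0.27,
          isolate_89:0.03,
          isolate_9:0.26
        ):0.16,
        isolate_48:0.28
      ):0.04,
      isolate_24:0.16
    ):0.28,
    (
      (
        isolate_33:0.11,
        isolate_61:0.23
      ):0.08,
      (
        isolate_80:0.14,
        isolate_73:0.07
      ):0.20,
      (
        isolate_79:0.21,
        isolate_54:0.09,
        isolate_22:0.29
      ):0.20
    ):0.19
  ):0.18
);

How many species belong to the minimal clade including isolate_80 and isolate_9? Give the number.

The MRCA of isolate_80 and isolate_9 is the node subtending (((isolate_66,(isolate_31,isolate_89,isolate_9),isolate_48),isolate_24),((isolate_33,isolate_61),(isolate_80,isolate_73),(isolate_79,isolate_54,isolate_22))).
That clade contains 13 terminal taxa: isolate_22, isolate_24, isolate_31, isolate_33, isolate_48, isolate_54, isolate_61, isolate_66, isolate_73, isolate_79, isolate_80, isolate_89, isolate_9.

13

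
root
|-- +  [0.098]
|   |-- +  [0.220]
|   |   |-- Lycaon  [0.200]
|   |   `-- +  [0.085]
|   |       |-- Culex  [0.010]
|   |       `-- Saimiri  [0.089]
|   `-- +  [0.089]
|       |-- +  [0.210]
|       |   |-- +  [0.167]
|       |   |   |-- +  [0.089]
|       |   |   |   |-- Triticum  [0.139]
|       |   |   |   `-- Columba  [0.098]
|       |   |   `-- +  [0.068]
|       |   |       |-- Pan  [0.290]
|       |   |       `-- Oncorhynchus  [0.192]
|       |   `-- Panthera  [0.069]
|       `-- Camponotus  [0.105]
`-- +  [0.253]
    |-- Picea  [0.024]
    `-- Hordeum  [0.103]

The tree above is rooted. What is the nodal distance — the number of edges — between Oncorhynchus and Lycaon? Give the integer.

7

The MRCA of Oncorhynchus and Lycaon is the node subtending ((Lycaon,(Culex,Saimiri)),((((Triticum,Columba),(Pan,Oncorhynchus)),Panthera),Camponotus)).
From Oncorhynchus up to that node: 5 branches. From Lycaon up to the same node: 2 branches. Total: 5 + 2 = 7.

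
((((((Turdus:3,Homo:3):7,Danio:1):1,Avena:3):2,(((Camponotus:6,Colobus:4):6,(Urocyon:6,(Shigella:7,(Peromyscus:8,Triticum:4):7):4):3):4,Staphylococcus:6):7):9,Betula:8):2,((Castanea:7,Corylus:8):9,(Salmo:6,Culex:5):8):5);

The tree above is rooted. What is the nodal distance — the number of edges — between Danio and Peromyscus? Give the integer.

The MRCA of Danio and Peromyscus is the node subtending ((((Turdus,Homo),Danio),Avena),(((Camponotus,Colobus),(Urocyon,(Shigella,(Peromyscus,Triticum)))),Staphylococcus)).
From Danio up to that node: 3 branches. From Peromyscus up to the same node: 6 branches. Total: 3 + 6 = 9.

9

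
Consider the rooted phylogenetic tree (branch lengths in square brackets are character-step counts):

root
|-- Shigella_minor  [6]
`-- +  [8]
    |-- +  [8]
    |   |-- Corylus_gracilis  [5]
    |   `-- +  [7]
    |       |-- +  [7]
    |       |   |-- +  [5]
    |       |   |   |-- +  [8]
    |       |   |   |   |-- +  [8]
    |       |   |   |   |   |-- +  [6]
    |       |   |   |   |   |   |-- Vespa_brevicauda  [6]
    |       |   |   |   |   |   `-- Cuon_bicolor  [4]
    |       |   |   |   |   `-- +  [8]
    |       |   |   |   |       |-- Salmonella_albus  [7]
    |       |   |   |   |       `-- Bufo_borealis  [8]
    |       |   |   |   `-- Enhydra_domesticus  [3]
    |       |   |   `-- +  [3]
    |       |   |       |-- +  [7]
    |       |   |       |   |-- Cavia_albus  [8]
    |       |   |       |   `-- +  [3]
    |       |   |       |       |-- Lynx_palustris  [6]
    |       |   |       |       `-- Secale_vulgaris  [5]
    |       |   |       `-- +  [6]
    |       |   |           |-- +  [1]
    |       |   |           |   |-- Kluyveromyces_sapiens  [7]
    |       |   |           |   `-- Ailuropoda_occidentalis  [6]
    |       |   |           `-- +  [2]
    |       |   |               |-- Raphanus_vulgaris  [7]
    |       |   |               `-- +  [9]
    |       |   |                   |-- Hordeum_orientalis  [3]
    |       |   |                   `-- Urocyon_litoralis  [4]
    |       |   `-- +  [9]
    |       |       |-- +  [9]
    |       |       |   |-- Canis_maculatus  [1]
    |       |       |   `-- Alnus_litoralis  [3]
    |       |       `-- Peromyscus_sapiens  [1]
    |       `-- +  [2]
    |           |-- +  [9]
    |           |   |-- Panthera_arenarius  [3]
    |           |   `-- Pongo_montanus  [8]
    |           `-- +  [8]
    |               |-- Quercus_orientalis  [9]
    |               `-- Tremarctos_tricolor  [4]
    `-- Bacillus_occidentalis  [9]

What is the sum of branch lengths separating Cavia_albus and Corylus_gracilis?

42

The path runs Cavia_albus → … → MRCA → … → Corylus_gracilis; the MRCA is the node subtending (Corylus_gracilis,((((((Vespa_brevicauda,Cuon_bicolor),(Salmonella_albus,Bufo_borealis)),Enhydra_domesticus),((Cavia_albus,(Lynx_palustris,Secale_vulgaris)),((Kluyveromyces_sapiens,Ailuropoda_occidentalis),(Raphanus_vulgaris,(Hordeum_orientalis,Urocyon_litoralis))))),((Canis_maculatus,Alnus_litoralis),Peromyscus_sapiens)),((Panthera_arenarius,Pongo_montanus),(Quercus_orientalis,Tremarctos_tricolor)))).
Branch lengths along that path: 8 + 7 + 3 + 5 + 7 + 7 + 5 = 42.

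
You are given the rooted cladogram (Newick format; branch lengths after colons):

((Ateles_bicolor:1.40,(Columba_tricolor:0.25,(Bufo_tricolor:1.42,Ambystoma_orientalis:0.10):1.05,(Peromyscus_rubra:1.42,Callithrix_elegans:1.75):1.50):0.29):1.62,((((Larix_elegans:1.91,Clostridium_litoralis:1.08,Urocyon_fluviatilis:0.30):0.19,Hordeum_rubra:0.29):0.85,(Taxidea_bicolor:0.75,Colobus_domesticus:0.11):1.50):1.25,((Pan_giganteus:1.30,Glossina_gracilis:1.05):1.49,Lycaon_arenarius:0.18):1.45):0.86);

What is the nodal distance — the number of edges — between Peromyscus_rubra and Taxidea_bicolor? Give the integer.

The MRCA of Peromyscus_rubra and Taxidea_bicolor is the root of the tree.
From Peromyscus_rubra up to that node: 4 branches. From Taxidea_bicolor up to the same node: 4 branches. Total: 4 + 4 = 8.

8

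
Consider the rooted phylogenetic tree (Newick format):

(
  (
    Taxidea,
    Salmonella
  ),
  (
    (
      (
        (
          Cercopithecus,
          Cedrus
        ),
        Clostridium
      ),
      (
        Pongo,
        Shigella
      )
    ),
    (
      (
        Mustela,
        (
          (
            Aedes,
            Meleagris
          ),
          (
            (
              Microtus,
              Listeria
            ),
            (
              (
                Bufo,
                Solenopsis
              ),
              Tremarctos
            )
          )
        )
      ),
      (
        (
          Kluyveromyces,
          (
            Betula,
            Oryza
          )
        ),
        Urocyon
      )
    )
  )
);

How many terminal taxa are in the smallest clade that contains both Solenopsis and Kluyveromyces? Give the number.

The MRCA of Solenopsis and Kluyveromyces is the node subtending ((Mustela,((Aedes,Meleagris),((Microtus,Listeria),((Bufo,Solenopsis),Tremarctos)))),((Kluyveromyces,(Betula,Oryza)),Urocyon)).
That clade contains 12 terminal taxa: Aedes, Betula, Bufo, Kluyveromyces, Listeria, Meleagris, Microtus, Mustela, Oryza, Solenopsis, Tremarctos, Urocyon.

12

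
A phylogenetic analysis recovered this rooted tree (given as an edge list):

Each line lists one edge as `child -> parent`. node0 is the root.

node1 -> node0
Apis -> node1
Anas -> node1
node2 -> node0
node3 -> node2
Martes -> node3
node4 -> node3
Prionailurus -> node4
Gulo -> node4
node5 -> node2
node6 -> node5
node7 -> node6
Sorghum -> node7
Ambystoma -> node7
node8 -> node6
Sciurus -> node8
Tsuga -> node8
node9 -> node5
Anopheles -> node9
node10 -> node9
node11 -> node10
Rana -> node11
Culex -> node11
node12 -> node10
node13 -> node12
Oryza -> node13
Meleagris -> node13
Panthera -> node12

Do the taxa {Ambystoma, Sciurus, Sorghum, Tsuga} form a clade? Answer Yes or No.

The most recent common ancestor of these taxa subtends ((Sorghum,Ambystoma),(Sciurus,Tsuga)).
That clade has exactly 4 tips — every listed taxon and nothing else — so the group is monophyletic.

Yes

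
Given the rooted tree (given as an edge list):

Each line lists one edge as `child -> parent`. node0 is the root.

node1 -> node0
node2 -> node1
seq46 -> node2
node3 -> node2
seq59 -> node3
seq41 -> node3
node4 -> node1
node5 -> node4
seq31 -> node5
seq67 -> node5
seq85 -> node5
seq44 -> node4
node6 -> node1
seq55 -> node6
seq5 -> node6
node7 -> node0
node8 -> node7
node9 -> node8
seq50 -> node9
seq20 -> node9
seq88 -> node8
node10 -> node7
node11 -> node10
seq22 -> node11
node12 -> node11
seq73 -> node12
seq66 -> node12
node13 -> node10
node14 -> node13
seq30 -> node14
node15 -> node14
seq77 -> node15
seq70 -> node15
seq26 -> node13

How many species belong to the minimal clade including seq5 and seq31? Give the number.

9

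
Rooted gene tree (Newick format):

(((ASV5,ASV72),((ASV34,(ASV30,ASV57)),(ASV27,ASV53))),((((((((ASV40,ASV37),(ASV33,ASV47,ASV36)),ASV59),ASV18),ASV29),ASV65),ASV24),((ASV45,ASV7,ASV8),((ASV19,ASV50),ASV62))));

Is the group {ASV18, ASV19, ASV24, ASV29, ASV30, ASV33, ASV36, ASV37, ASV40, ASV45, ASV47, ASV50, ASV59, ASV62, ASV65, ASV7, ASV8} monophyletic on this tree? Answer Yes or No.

The MRCA of the listed taxa is the root, so the smallest clade containing them is the whole tree.
That clade also contains ASV27, ASV34, ASV5, ASV53, ASV57, ASV72, which are not in the proposed group, so the group is not monophyletic.

No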